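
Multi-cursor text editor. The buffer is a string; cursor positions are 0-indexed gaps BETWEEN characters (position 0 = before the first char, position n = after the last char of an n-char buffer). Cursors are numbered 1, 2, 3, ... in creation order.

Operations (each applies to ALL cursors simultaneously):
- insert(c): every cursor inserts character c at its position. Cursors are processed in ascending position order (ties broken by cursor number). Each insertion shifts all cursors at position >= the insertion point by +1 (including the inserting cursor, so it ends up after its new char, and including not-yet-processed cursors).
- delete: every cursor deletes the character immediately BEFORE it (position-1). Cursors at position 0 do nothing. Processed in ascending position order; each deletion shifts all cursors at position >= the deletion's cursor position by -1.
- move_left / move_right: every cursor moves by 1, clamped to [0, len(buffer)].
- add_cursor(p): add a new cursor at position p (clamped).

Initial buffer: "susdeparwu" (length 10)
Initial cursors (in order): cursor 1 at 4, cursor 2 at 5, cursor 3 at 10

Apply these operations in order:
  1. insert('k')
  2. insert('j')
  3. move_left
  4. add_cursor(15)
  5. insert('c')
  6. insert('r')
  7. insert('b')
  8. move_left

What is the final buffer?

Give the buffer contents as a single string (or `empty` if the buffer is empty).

After op 1 (insert('k')): buffer="susdkekparwuk" (len 13), cursors c1@5 c2@7 c3@13, authorship ....1.2.....3
After op 2 (insert('j')): buffer="susdkjekjparwukj" (len 16), cursors c1@6 c2@9 c3@16, authorship ....11.22.....33
After op 3 (move_left): buffer="susdkjekjparwukj" (len 16), cursors c1@5 c2@8 c3@15, authorship ....11.22.....33
After op 4 (add_cursor(15)): buffer="susdkjekjparwukj" (len 16), cursors c1@5 c2@8 c3@15 c4@15, authorship ....11.22.....33
After op 5 (insert('c')): buffer="susdkcjekcjparwukccj" (len 20), cursors c1@6 c2@10 c3@19 c4@19, authorship ....111.222.....3343
After op 6 (insert('r')): buffer="susdkcrjekcrjparwukccrrj" (len 24), cursors c1@7 c2@12 c3@23 c4@23, authorship ....1111.2222.....334343
After op 7 (insert('b')): buffer="susdkcrbjekcrbjparwukccrrbbj" (len 28), cursors c1@8 c2@14 c3@27 c4@27, authorship ....11111.22222.....33434343
After op 8 (move_left): buffer="susdkcrbjekcrbjparwukccrrbbj" (len 28), cursors c1@7 c2@13 c3@26 c4@26, authorship ....11111.22222.....33434343

Answer: susdkcrbjekcrbjparwukccrrbbj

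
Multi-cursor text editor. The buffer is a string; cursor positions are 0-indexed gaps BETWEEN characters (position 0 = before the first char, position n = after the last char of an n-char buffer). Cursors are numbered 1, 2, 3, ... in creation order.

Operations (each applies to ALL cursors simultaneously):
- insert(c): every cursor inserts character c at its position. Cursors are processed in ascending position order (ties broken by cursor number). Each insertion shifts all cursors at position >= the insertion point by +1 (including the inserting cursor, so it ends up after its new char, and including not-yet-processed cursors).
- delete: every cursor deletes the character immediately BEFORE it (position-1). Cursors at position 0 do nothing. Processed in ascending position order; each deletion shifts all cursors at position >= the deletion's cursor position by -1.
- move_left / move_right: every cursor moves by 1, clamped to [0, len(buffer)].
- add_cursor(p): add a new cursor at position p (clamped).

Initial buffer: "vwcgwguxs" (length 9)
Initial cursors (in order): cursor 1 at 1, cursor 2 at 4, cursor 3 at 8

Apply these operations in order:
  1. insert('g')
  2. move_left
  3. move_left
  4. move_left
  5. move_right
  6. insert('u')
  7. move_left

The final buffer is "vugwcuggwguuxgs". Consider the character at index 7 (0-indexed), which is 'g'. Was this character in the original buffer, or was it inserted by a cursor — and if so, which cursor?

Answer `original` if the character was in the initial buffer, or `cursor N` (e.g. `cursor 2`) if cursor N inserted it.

Answer: cursor 2

Derivation:
After op 1 (insert('g')): buffer="vgwcggwguxgs" (len 12), cursors c1@2 c2@6 c3@11, authorship .1...2....3.
After op 2 (move_left): buffer="vgwcggwguxgs" (len 12), cursors c1@1 c2@5 c3@10, authorship .1...2....3.
After op 3 (move_left): buffer="vgwcggwguxgs" (len 12), cursors c1@0 c2@4 c3@9, authorship .1...2....3.
After op 4 (move_left): buffer="vgwcggwguxgs" (len 12), cursors c1@0 c2@3 c3@8, authorship .1...2....3.
After op 5 (move_right): buffer="vgwcggwguxgs" (len 12), cursors c1@1 c2@4 c3@9, authorship .1...2....3.
After op 6 (insert('u')): buffer="vugwcuggwguuxgs" (len 15), cursors c1@2 c2@6 c3@12, authorship .11..2.2...3.3.
After op 7 (move_left): buffer="vugwcuggwguuxgs" (len 15), cursors c1@1 c2@5 c3@11, authorship .11..2.2...3.3.
Authorship (.=original, N=cursor N): . 1 1 . . 2 . 2 . . . 3 . 3 .
Index 7: author = 2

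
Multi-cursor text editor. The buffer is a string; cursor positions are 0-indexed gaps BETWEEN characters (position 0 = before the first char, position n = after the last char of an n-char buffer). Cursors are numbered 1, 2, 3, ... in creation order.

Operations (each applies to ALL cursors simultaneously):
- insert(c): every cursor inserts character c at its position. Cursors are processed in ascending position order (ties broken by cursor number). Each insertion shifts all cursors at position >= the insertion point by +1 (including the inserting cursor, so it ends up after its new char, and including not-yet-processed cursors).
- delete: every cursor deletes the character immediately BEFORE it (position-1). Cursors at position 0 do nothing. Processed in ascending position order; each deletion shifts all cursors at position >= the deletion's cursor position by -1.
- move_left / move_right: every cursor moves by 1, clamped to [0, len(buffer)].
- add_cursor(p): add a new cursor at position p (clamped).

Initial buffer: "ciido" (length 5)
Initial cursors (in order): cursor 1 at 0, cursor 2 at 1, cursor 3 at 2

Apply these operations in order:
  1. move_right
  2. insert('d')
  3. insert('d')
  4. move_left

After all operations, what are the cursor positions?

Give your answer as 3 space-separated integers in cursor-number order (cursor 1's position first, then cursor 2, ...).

After op 1 (move_right): buffer="ciido" (len 5), cursors c1@1 c2@2 c3@3, authorship .....
After op 2 (insert('d')): buffer="cdididdo" (len 8), cursors c1@2 c2@4 c3@6, authorship .1.2.3..
After op 3 (insert('d')): buffer="cddiddidddo" (len 11), cursors c1@3 c2@6 c3@9, authorship .11.22.33..
After op 4 (move_left): buffer="cddiddidddo" (len 11), cursors c1@2 c2@5 c3@8, authorship .11.22.33..

Answer: 2 5 8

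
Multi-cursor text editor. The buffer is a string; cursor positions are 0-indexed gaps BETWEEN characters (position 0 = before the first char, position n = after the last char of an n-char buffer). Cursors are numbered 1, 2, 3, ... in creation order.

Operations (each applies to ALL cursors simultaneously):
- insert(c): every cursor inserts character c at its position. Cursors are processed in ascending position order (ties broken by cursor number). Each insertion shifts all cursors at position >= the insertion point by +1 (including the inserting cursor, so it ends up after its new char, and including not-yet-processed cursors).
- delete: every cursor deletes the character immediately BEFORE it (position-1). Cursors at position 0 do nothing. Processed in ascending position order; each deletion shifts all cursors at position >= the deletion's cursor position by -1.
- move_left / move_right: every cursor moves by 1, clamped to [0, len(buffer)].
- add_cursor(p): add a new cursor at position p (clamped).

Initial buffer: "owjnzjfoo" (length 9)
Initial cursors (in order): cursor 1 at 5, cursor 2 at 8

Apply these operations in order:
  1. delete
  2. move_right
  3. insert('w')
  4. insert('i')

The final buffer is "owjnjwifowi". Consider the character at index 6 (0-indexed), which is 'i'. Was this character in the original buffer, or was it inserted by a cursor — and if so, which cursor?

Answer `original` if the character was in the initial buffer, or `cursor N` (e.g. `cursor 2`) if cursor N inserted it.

After op 1 (delete): buffer="owjnjfo" (len 7), cursors c1@4 c2@6, authorship .......
After op 2 (move_right): buffer="owjnjfo" (len 7), cursors c1@5 c2@7, authorship .......
After op 3 (insert('w')): buffer="owjnjwfow" (len 9), cursors c1@6 c2@9, authorship .....1..2
After op 4 (insert('i')): buffer="owjnjwifowi" (len 11), cursors c1@7 c2@11, authorship .....11..22
Authorship (.=original, N=cursor N): . . . . . 1 1 . . 2 2
Index 6: author = 1

Answer: cursor 1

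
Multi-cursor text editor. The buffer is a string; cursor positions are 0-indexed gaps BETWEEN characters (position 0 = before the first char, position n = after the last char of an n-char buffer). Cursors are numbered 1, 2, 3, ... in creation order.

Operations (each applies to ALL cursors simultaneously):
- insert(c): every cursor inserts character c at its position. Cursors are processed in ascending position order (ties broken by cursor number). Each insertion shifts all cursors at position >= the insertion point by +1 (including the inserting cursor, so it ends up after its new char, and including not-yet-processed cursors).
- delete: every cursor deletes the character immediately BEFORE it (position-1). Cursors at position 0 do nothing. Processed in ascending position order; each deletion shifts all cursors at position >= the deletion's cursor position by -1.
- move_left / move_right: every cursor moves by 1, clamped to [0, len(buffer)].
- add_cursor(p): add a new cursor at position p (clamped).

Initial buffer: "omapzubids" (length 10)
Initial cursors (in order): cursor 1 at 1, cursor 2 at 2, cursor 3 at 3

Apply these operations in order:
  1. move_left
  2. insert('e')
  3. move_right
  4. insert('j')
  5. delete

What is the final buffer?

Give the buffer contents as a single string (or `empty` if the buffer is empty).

Answer: eoemeapzubids

Derivation:
After op 1 (move_left): buffer="omapzubids" (len 10), cursors c1@0 c2@1 c3@2, authorship ..........
After op 2 (insert('e')): buffer="eoemeapzubids" (len 13), cursors c1@1 c2@3 c3@5, authorship 1.2.3........
After op 3 (move_right): buffer="eoemeapzubids" (len 13), cursors c1@2 c2@4 c3@6, authorship 1.2.3........
After op 4 (insert('j')): buffer="eojemjeajpzubids" (len 16), cursors c1@3 c2@6 c3@9, authorship 1.12.23.3.......
After op 5 (delete): buffer="eoemeapzubids" (len 13), cursors c1@2 c2@4 c3@6, authorship 1.2.3........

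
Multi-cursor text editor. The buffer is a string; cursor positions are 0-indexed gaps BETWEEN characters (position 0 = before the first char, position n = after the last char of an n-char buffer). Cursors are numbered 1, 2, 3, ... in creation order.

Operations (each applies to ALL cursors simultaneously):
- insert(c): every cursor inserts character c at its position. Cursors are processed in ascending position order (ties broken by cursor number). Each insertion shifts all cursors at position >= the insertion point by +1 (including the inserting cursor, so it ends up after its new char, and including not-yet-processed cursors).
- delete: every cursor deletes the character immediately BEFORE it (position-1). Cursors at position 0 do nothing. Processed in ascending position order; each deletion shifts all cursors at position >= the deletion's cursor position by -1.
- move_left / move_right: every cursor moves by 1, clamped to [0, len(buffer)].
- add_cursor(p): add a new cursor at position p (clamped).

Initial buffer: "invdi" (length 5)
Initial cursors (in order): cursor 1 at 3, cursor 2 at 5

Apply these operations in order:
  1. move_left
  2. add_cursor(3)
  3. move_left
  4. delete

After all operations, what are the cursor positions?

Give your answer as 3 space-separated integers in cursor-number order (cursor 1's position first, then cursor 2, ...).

Answer: 0 0 0

Derivation:
After op 1 (move_left): buffer="invdi" (len 5), cursors c1@2 c2@4, authorship .....
After op 2 (add_cursor(3)): buffer="invdi" (len 5), cursors c1@2 c3@3 c2@4, authorship .....
After op 3 (move_left): buffer="invdi" (len 5), cursors c1@1 c3@2 c2@3, authorship .....
After op 4 (delete): buffer="di" (len 2), cursors c1@0 c2@0 c3@0, authorship ..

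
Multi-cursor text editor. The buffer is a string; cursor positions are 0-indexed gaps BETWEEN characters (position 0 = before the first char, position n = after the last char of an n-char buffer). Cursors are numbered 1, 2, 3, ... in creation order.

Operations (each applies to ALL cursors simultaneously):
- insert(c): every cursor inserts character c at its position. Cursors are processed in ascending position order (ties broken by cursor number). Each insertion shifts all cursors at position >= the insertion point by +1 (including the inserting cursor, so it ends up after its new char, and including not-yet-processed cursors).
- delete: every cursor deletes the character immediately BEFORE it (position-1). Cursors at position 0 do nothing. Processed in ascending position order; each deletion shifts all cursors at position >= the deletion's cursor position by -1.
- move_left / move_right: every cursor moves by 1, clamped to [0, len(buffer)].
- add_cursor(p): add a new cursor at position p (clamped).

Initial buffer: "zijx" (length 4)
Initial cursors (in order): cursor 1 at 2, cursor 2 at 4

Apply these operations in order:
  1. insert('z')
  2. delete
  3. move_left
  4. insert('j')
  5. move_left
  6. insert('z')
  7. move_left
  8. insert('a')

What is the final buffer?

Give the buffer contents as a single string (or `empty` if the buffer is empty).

After op 1 (insert('z')): buffer="zizjxz" (len 6), cursors c1@3 c2@6, authorship ..1..2
After op 2 (delete): buffer="zijx" (len 4), cursors c1@2 c2@4, authorship ....
After op 3 (move_left): buffer="zijx" (len 4), cursors c1@1 c2@3, authorship ....
After op 4 (insert('j')): buffer="zjijjx" (len 6), cursors c1@2 c2@5, authorship .1..2.
After op 5 (move_left): buffer="zjijjx" (len 6), cursors c1@1 c2@4, authorship .1..2.
After op 6 (insert('z')): buffer="zzjijzjx" (len 8), cursors c1@2 c2@6, authorship .11..22.
After op 7 (move_left): buffer="zzjijzjx" (len 8), cursors c1@1 c2@5, authorship .11..22.
After op 8 (insert('a')): buffer="zazjijazjx" (len 10), cursors c1@2 c2@7, authorship .111..222.

Answer: zazjijazjx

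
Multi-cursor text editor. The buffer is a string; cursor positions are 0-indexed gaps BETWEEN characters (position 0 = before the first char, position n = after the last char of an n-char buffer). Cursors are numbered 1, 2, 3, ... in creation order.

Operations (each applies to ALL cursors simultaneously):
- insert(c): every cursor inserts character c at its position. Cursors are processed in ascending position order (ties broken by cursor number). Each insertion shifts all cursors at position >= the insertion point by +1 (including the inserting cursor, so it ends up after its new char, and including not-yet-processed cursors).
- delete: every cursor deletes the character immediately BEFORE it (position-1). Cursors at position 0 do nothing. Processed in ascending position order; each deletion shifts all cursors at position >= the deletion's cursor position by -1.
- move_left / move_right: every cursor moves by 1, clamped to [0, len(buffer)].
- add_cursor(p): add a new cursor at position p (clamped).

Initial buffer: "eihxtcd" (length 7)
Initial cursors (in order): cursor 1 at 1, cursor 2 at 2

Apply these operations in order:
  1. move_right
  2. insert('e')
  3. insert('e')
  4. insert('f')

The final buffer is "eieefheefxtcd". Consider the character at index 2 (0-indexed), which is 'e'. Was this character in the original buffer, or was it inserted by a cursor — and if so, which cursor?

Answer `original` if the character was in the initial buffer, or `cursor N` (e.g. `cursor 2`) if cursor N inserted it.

After op 1 (move_right): buffer="eihxtcd" (len 7), cursors c1@2 c2@3, authorship .......
After op 2 (insert('e')): buffer="eiehextcd" (len 9), cursors c1@3 c2@5, authorship ..1.2....
After op 3 (insert('e')): buffer="eieeheextcd" (len 11), cursors c1@4 c2@7, authorship ..11.22....
After op 4 (insert('f')): buffer="eieefheefxtcd" (len 13), cursors c1@5 c2@9, authorship ..111.222....
Authorship (.=original, N=cursor N): . . 1 1 1 . 2 2 2 . . . .
Index 2: author = 1

Answer: cursor 1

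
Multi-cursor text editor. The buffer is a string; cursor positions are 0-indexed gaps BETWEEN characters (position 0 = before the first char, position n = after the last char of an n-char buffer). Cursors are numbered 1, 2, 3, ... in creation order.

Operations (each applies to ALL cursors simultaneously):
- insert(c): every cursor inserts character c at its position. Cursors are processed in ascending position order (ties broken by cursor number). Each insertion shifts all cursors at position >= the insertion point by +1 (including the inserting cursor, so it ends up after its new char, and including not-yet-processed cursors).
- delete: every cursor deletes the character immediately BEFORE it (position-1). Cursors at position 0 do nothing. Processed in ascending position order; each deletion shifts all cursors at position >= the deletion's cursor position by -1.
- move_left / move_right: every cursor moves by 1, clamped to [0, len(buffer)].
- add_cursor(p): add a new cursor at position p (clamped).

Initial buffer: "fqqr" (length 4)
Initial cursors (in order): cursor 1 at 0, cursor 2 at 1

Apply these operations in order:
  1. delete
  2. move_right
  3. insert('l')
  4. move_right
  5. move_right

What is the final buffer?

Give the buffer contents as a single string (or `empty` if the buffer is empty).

After op 1 (delete): buffer="qqr" (len 3), cursors c1@0 c2@0, authorship ...
After op 2 (move_right): buffer="qqr" (len 3), cursors c1@1 c2@1, authorship ...
After op 3 (insert('l')): buffer="qllqr" (len 5), cursors c1@3 c2@3, authorship .12..
After op 4 (move_right): buffer="qllqr" (len 5), cursors c1@4 c2@4, authorship .12..
After op 5 (move_right): buffer="qllqr" (len 5), cursors c1@5 c2@5, authorship .12..

Answer: qllqr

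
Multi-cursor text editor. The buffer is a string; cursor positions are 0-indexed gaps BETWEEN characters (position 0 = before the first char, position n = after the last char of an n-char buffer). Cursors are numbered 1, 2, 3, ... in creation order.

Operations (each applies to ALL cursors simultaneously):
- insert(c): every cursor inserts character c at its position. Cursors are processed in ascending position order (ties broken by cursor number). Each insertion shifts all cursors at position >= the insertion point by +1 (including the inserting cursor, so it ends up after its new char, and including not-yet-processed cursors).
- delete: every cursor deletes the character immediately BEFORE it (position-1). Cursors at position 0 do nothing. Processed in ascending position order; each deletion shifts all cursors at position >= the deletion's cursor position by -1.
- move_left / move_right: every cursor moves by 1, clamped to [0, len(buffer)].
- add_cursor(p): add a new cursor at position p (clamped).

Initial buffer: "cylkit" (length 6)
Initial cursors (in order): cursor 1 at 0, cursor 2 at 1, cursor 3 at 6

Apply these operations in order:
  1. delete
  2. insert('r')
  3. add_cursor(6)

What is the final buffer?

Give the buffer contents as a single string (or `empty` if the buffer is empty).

After op 1 (delete): buffer="ylki" (len 4), cursors c1@0 c2@0 c3@4, authorship ....
After op 2 (insert('r')): buffer="rrylkir" (len 7), cursors c1@2 c2@2 c3@7, authorship 12....3
After op 3 (add_cursor(6)): buffer="rrylkir" (len 7), cursors c1@2 c2@2 c4@6 c3@7, authorship 12....3

Answer: rrylkir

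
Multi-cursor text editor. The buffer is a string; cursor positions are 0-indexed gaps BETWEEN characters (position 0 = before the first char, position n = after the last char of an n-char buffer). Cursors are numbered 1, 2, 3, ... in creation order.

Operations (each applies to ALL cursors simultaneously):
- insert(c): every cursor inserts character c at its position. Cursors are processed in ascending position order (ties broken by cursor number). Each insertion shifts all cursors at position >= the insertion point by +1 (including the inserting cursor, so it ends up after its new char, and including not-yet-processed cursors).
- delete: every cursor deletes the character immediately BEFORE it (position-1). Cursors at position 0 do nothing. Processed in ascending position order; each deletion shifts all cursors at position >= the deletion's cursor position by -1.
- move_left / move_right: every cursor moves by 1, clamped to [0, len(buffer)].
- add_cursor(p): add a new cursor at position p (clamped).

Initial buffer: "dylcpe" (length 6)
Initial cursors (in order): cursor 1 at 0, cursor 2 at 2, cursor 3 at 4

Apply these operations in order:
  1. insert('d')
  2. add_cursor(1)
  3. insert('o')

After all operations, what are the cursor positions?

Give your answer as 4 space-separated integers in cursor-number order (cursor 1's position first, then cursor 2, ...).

Answer: 3 7 11 3

Derivation:
After op 1 (insert('d')): buffer="ddydlcdpe" (len 9), cursors c1@1 c2@4 c3@7, authorship 1..2..3..
After op 2 (add_cursor(1)): buffer="ddydlcdpe" (len 9), cursors c1@1 c4@1 c2@4 c3@7, authorship 1..2..3..
After op 3 (insert('o')): buffer="doodydolcdope" (len 13), cursors c1@3 c4@3 c2@7 c3@11, authorship 114..22..33..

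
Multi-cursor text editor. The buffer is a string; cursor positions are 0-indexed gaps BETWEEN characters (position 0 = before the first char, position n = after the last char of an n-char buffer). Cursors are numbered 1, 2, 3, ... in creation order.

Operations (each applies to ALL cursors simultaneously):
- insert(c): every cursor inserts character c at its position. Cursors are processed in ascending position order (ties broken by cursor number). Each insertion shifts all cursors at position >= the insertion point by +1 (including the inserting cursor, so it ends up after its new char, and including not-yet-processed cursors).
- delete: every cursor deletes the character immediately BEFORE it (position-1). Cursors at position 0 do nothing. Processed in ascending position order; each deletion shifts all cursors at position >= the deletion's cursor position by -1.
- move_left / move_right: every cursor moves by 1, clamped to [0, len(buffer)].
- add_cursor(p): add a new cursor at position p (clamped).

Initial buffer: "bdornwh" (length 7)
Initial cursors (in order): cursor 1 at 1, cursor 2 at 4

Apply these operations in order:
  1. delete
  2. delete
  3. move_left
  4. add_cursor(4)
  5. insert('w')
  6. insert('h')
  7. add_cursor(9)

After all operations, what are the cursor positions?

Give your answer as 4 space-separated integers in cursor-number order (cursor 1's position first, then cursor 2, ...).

Answer: 4 4 10 9

Derivation:
After op 1 (delete): buffer="donwh" (len 5), cursors c1@0 c2@2, authorship .....
After op 2 (delete): buffer="dnwh" (len 4), cursors c1@0 c2@1, authorship ....
After op 3 (move_left): buffer="dnwh" (len 4), cursors c1@0 c2@0, authorship ....
After op 4 (add_cursor(4)): buffer="dnwh" (len 4), cursors c1@0 c2@0 c3@4, authorship ....
After op 5 (insert('w')): buffer="wwdnwhw" (len 7), cursors c1@2 c2@2 c3@7, authorship 12....3
After op 6 (insert('h')): buffer="wwhhdnwhwh" (len 10), cursors c1@4 c2@4 c3@10, authorship 1212....33
After op 7 (add_cursor(9)): buffer="wwhhdnwhwh" (len 10), cursors c1@4 c2@4 c4@9 c3@10, authorship 1212....33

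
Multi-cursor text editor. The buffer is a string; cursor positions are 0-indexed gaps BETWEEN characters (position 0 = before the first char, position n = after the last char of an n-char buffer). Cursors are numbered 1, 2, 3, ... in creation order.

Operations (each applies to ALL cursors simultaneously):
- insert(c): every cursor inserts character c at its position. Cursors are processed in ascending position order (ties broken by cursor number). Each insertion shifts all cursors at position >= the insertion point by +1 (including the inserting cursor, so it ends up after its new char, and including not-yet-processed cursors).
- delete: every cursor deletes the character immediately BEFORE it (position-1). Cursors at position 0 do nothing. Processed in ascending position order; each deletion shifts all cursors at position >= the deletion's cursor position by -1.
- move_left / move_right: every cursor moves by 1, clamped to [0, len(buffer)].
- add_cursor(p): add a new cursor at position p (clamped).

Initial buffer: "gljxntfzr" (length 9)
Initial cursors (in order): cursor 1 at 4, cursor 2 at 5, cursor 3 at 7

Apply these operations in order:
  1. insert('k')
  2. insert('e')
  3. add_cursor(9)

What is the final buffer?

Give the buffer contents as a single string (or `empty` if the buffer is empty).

After op 1 (insert('k')): buffer="gljxknktfkzr" (len 12), cursors c1@5 c2@7 c3@10, authorship ....1.2..3..
After op 2 (insert('e')): buffer="gljxkenketfkezr" (len 15), cursors c1@6 c2@9 c3@13, authorship ....11.22..33..
After op 3 (add_cursor(9)): buffer="gljxkenketfkezr" (len 15), cursors c1@6 c2@9 c4@9 c3@13, authorship ....11.22..33..

Answer: gljxkenketfkezr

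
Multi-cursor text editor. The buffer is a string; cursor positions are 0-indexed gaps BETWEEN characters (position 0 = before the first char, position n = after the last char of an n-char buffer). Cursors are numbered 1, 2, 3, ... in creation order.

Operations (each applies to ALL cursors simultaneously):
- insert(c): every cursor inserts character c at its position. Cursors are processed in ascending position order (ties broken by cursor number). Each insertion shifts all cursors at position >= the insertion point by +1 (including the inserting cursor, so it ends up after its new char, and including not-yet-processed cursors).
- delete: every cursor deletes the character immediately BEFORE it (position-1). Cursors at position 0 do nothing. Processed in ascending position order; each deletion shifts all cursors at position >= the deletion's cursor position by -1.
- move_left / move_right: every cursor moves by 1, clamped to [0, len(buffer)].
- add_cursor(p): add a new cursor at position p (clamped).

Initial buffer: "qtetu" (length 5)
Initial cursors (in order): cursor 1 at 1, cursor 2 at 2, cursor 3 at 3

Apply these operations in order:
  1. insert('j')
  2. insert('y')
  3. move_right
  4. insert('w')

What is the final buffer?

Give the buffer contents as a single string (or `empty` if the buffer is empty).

Answer: qjytwjyewjytwu

Derivation:
After op 1 (insert('j')): buffer="qjtjejtu" (len 8), cursors c1@2 c2@4 c3@6, authorship .1.2.3..
After op 2 (insert('y')): buffer="qjytjyejytu" (len 11), cursors c1@3 c2@6 c3@9, authorship .11.22.33..
After op 3 (move_right): buffer="qjytjyejytu" (len 11), cursors c1@4 c2@7 c3@10, authorship .11.22.33..
After op 4 (insert('w')): buffer="qjytwjyewjytwu" (len 14), cursors c1@5 c2@9 c3@13, authorship .11.122.233.3.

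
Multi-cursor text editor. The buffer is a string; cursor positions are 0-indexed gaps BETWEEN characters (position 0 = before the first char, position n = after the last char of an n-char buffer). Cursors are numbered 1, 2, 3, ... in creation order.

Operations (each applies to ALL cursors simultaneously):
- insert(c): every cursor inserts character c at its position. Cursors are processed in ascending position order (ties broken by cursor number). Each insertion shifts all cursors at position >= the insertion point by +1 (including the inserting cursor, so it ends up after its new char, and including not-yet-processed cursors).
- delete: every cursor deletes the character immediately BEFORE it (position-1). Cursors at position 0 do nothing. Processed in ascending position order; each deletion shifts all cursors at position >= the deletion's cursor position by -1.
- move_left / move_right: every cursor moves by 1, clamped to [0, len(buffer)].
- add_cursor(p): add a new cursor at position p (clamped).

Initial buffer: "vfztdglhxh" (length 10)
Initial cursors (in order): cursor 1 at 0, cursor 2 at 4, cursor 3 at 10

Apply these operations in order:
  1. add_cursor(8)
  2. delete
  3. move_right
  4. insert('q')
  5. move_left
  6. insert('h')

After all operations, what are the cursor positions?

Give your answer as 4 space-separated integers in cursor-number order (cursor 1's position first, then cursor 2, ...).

Answer: 2 7 14 14

Derivation:
After op 1 (add_cursor(8)): buffer="vfztdglhxh" (len 10), cursors c1@0 c2@4 c4@8 c3@10, authorship ..........
After op 2 (delete): buffer="vfzdglx" (len 7), cursors c1@0 c2@3 c4@6 c3@7, authorship .......
After op 3 (move_right): buffer="vfzdglx" (len 7), cursors c1@1 c2@4 c3@7 c4@7, authorship .......
After op 4 (insert('q')): buffer="vqfzdqglxqq" (len 11), cursors c1@2 c2@6 c3@11 c4@11, authorship .1...2...34
After op 5 (move_left): buffer="vqfzdqglxqq" (len 11), cursors c1@1 c2@5 c3@10 c4@10, authorship .1...2...34
After op 6 (insert('h')): buffer="vhqfzdhqglxqhhq" (len 15), cursors c1@2 c2@7 c3@14 c4@14, authorship .11...22...3344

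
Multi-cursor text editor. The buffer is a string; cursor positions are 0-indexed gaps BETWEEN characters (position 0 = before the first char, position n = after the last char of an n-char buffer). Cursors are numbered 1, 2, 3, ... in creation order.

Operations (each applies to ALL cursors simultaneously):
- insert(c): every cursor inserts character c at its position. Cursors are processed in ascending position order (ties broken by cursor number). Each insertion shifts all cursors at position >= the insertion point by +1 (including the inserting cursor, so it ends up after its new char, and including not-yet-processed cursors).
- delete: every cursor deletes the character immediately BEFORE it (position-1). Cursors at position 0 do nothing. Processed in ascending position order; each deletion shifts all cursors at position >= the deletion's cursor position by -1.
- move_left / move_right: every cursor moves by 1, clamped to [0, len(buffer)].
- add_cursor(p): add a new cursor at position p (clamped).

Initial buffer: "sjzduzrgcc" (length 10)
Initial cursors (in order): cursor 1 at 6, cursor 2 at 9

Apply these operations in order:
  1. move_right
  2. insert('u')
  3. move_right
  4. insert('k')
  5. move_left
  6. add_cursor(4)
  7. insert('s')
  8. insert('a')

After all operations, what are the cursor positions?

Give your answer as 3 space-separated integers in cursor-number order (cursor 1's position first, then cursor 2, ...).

Answer: 13 19 6

Derivation:
After op 1 (move_right): buffer="sjzduzrgcc" (len 10), cursors c1@7 c2@10, authorship ..........
After op 2 (insert('u')): buffer="sjzduzrugccu" (len 12), cursors c1@8 c2@12, authorship .......1...2
After op 3 (move_right): buffer="sjzduzrugccu" (len 12), cursors c1@9 c2@12, authorship .......1...2
After op 4 (insert('k')): buffer="sjzduzrugkccuk" (len 14), cursors c1@10 c2@14, authorship .......1.1..22
After op 5 (move_left): buffer="sjzduzrugkccuk" (len 14), cursors c1@9 c2@13, authorship .......1.1..22
After op 6 (add_cursor(4)): buffer="sjzduzrugkccuk" (len 14), cursors c3@4 c1@9 c2@13, authorship .......1.1..22
After op 7 (insert('s')): buffer="sjzdsuzrugskccusk" (len 17), cursors c3@5 c1@11 c2@16, authorship ....3...1.11..222
After op 8 (insert('a')): buffer="sjzdsauzrugsakccusak" (len 20), cursors c3@6 c1@13 c2@19, authorship ....33...1.111..2222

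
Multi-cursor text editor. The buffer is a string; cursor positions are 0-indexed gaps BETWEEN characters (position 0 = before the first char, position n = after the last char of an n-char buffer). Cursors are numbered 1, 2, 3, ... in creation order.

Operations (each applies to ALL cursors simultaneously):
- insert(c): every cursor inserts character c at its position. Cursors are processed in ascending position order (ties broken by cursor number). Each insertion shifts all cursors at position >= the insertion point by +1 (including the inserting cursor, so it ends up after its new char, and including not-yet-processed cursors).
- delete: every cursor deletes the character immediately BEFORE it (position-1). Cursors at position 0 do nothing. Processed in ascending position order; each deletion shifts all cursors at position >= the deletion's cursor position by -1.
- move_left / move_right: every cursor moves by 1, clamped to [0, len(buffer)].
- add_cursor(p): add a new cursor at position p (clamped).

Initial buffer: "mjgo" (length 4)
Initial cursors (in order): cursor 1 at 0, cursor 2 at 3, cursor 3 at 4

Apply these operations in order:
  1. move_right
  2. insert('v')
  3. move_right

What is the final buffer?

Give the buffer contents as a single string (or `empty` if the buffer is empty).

Answer: mvjgovv

Derivation:
After op 1 (move_right): buffer="mjgo" (len 4), cursors c1@1 c2@4 c3@4, authorship ....
After op 2 (insert('v')): buffer="mvjgovv" (len 7), cursors c1@2 c2@7 c3@7, authorship .1...23
After op 3 (move_right): buffer="mvjgovv" (len 7), cursors c1@3 c2@7 c3@7, authorship .1...23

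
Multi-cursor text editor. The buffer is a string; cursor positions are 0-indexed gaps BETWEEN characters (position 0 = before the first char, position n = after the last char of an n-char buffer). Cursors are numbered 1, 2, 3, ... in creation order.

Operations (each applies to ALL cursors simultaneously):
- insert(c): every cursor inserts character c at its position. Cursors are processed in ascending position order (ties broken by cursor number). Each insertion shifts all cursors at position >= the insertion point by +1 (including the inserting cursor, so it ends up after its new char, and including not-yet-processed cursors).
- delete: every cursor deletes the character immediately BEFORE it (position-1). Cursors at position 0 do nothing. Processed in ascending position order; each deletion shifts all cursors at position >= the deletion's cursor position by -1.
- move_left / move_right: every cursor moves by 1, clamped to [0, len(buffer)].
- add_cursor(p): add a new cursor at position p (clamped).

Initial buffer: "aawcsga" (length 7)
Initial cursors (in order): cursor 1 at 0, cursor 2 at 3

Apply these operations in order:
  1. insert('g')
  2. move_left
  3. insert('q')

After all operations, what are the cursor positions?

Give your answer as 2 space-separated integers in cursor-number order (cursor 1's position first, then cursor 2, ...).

After op 1 (insert('g')): buffer="gaawgcsga" (len 9), cursors c1@1 c2@5, authorship 1...2....
After op 2 (move_left): buffer="gaawgcsga" (len 9), cursors c1@0 c2@4, authorship 1...2....
After op 3 (insert('q')): buffer="qgaawqgcsga" (len 11), cursors c1@1 c2@6, authorship 11...22....

Answer: 1 6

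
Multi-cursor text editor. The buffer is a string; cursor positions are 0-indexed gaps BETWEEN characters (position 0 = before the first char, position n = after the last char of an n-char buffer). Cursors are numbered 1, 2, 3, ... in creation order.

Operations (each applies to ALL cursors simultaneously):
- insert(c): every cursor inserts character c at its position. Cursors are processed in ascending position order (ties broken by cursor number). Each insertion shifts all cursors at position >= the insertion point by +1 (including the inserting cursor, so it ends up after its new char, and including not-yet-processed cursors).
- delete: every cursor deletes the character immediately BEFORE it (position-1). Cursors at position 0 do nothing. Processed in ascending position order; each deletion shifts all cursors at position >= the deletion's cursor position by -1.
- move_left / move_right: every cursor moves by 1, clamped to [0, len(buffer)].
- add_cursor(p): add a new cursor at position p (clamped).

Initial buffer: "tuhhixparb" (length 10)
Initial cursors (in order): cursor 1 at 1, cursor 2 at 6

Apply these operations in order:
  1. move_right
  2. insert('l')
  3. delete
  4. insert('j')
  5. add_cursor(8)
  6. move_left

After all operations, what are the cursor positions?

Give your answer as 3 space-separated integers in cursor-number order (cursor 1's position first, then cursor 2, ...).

Answer: 2 8 7

Derivation:
After op 1 (move_right): buffer="tuhhixparb" (len 10), cursors c1@2 c2@7, authorship ..........
After op 2 (insert('l')): buffer="tulhhixplarb" (len 12), cursors c1@3 c2@9, authorship ..1.....2...
After op 3 (delete): buffer="tuhhixparb" (len 10), cursors c1@2 c2@7, authorship ..........
After op 4 (insert('j')): buffer="tujhhixpjarb" (len 12), cursors c1@3 c2@9, authorship ..1.....2...
After op 5 (add_cursor(8)): buffer="tujhhixpjarb" (len 12), cursors c1@3 c3@8 c2@9, authorship ..1.....2...
After op 6 (move_left): buffer="tujhhixpjarb" (len 12), cursors c1@2 c3@7 c2@8, authorship ..1.....2...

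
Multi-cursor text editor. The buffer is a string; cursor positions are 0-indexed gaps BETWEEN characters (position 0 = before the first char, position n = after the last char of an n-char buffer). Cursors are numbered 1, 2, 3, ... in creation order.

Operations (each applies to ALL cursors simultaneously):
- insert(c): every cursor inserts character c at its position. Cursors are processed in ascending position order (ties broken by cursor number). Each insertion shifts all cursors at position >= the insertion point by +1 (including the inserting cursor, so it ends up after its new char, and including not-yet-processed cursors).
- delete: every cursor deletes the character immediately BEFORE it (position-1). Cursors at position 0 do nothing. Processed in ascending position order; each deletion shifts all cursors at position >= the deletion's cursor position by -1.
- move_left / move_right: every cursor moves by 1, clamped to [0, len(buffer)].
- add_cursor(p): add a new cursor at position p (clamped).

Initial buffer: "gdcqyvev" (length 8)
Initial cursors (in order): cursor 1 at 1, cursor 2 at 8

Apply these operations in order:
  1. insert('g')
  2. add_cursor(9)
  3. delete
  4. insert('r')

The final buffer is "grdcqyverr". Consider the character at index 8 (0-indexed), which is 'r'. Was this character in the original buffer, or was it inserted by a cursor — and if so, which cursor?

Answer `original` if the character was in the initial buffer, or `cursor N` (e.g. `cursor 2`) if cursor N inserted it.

After op 1 (insert('g')): buffer="ggdcqyvevg" (len 10), cursors c1@2 c2@10, authorship .1.......2
After op 2 (add_cursor(9)): buffer="ggdcqyvevg" (len 10), cursors c1@2 c3@9 c2@10, authorship .1.......2
After op 3 (delete): buffer="gdcqyve" (len 7), cursors c1@1 c2@7 c3@7, authorship .......
After op 4 (insert('r')): buffer="grdcqyverr" (len 10), cursors c1@2 c2@10 c3@10, authorship .1......23
Authorship (.=original, N=cursor N): . 1 . . . . . . 2 3
Index 8: author = 2

Answer: cursor 2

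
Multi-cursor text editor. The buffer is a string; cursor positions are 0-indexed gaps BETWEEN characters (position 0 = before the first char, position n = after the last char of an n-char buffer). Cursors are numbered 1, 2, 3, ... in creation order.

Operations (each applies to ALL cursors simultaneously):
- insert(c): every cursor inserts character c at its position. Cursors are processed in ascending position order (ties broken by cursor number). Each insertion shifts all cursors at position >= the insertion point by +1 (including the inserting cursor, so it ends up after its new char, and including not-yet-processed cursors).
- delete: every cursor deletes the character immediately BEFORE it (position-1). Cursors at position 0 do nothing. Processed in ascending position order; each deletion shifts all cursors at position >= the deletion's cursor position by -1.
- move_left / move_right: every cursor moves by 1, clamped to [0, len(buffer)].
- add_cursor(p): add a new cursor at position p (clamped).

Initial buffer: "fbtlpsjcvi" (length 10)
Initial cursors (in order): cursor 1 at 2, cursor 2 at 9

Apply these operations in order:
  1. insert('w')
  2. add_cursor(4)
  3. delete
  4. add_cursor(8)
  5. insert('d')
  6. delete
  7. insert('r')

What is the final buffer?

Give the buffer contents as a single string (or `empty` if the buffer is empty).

After op 1 (insert('w')): buffer="fbwtlpsjcvwi" (len 12), cursors c1@3 c2@11, authorship ..1.......2.
After op 2 (add_cursor(4)): buffer="fbwtlpsjcvwi" (len 12), cursors c1@3 c3@4 c2@11, authorship ..1.......2.
After op 3 (delete): buffer="fblpsjcvi" (len 9), cursors c1@2 c3@2 c2@8, authorship .........
After op 4 (add_cursor(8)): buffer="fblpsjcvi" (len 9), cursors c1@2 c3@2 c2@8 c4@8, authorship .........
After op 5 (insert('d')): buffer="fbddlpsjcvddi" (len 13), cursors c1@4 c3@4 c2@12 c4@12, authorship ..13......24.
After op 6 (delete): buffer="fblpsjcvi" (len 9), cursors c1@2 c3@2 c2@8 c4@8, authorship .........
After op 7 (insert('r')): buffer="fbrrlpsjcvrri" (len 13), cursors c1@4 c3@4 c2@12 c4@12, authorship ..13......24.

Answer: fbrrlpsjcvrri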